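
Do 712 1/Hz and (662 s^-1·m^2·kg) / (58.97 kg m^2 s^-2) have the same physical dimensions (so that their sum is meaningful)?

Work out the base dimensions of each:
  712 1/Hz:  Hz⁻¹ = (s⁻¹)⁻¹ = s
  (662 s^-1·m^2·kg) / (58.97 kg m^2 s^-2):  [kg·m²·s⁻¹] / [kg·m²·s⁻²] = s
Both are s, so they have the same dimensions and can be added.

Yes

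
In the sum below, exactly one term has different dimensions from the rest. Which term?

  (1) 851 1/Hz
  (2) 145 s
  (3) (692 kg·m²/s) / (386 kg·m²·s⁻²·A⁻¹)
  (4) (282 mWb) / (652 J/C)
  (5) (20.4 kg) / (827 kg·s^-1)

Reduce each to base SI dimensions:
  (1) Hz⁻¹ = (s⁻¹)⁻¹ = s
  (2) s
  (3) [kg·m²·s⁻¹] / [kg·m²·s⁻²·A⁻¹] = s·A
  (4) [kg·m²·s⁻²·A⁻¹] / [kg·m²·s⁻³·A⁻¹] = s
  (5) [kg] / [kg·s⁻¹] = s
All reduce to s except (3), which is s·A.

(3)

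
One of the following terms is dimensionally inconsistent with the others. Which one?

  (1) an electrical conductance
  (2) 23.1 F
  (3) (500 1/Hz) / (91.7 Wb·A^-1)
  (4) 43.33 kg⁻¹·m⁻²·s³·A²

(2)

Dimensions:
  (1) [electrical conductance] = kg⁻¹·m⁻²·s³·A²
  (2) F = C·V⁻¹ = kg⁻¹·m⁻²·s⁴·A²
  (3) [s] / [kg·m²·s⁻²·A⁻²] = kg⁻¹·m⁻²·s³·A²
  (4) kg⁻¹·m⁻²·s³·A²
All reduce to kg⁻¹·m⁻²·s³·A² except (2), which is kg⁻¹·m⁻²·s⁴·A².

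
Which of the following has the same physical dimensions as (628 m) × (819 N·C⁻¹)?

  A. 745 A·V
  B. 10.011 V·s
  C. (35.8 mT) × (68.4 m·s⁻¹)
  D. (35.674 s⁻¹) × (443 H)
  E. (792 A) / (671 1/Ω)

Reference: [m] · [kg·m·s⁻³·A⁻¹] = kg·m²·s⁻³·A⁻¹.
Each option:
  A. V·A = J·C⁻¹·A = kg·m²·s⁻³
  B. V·s = J·C⁻¹·s = kg·m²·s⁻²·A⁻¹
  C. [kg·s⁻²·A⁻¹] · [m·s⁻¹] = kg·m·s⁻³·A⁻¹
  D. [s⁻¹] · [kg·m²·s⁻²·A⁻²] = kg·m²·s⁻³·A⁻²
  E. [A] / [kg⁻¹·m⁻²·s³·A²] = kg·m²·s⁻³·A⁻¹  ← same
Only E. matches kg·m²·s⁻³·A⁻¹.

E.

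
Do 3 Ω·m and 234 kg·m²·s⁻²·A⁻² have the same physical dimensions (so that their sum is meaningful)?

No

Work out the base dimensions of each:
  3 Ω·m:  Ω·m = V·A⁻¹·m = kg·m³·s⁻³·A⁻²
  234 kg·m²·s⁻²·A⁻²:  kg·m²·s⁻²·A⁻²
kg·m³·s⁻³·A⁻² ≠ kg·m²·s⁻²·A⁻², so they cannot be added.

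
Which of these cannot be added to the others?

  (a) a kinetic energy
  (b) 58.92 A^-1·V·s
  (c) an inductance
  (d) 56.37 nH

Work out the base dimensions of each:
  (a) [kinetic energy] = kg·m²·s⁻²
  (b) V·s·A⁻¹ = J·C⁻¹·s·A⁻¹ = kg·m²·s⁻²·A⁻²
  (c) [inductance] = kg·m²·s⁻²·A⁻²
  (d) H = V·s·A⁻¹ = kg·m²·s⁻²·A⁻²
All reduce to kg·m²·s⁻²·A⁻² except (a), which is kg·m²·s⁻².

(a)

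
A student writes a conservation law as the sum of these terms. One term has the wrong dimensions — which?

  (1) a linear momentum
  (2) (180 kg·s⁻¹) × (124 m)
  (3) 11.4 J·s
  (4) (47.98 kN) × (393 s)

Reduce each to base SI dimensions:
  (1) [linear momentum] = kg·m·s⁻¹
  (2) [kg·s⁻¹] · [m] = kg·m·s⁻¹
  (3) J·s = N·m·s = kg·m²·s⁻¹
  (4) [kg·m·s⁻²] · [s] = kg·m·s⁻¹
All reduce to kg·m·s⁻¹ except (3), which is kg·m²·s⁻¹.

(3)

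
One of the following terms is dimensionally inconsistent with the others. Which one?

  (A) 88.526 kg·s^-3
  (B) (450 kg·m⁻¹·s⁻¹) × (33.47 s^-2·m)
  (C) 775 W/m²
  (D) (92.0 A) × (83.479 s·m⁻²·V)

Work out the base dimensions of each:
  (A) kg·s⁻³
  (B) [kg·m⁻¹·s⁻¹] · [m·s⁻²] = kg·s⁻³
  (C) W·m⁻² = J·s⁻¹·m⁻² = kg·s⁻³
  (D) [A] · [kg·s⁻²·A⁻¹] = kg·s⁻²
All reduce to kg·s⁻³ except (D), which is kg·s⁻².

(D)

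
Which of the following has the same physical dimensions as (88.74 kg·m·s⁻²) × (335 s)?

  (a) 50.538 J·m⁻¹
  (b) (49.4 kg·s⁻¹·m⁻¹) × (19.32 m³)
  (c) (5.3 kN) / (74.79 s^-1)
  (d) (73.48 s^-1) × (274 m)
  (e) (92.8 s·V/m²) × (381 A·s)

(c)

Reference: [kg·m·s⁻²] · [s] = kg·m·s⁻¹.
Each option:
  (a) J·m⁻¹ = N·m·m⁻¹ = kg·m·s⁻²
  (b) [kg·m⁻¹·s⁻¹] · [m³] = kg·m²·s⁻¹
  (c) [kg·m·s⁻²] / [s⁻¹] = kg·m·s⁻¹  ← same
  (d) [s⁻¹] · [m] = m·s⁻¹
  (e) [kg·s⁻²·A⁻¹] · [s·A] = kg·s⁻¹
Only (c) matches kg·m·s⁻¹.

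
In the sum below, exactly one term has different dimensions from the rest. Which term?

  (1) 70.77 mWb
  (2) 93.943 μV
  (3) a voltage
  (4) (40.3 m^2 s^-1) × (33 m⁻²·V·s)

(1)

Work out the base dimensions of each:
  (1) Wb = V·s = kg·m²·s⁻²·A⁻¹
  (2) V = J·C⁻¹ = kg·m²·s⁻³·A⁻¹
  (3) [voltage] = kg·m²·s⁻³·A⁻¹
  (4) [m²·s⁻¹] · [kg·s⁻²·A⁻¹] = kg·m²·s⁻³·A⁻¹
All reduce to kg·m²·s⁻³·A⁻¹ except (1), which is kg·m²·s⁻²·A⁻¹.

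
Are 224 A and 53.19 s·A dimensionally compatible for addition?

No

Expand each in SI base units:
  224 A:  A
  53.19 s·A:  A·s = s·A
A ≠ s·A, so they cannot be added.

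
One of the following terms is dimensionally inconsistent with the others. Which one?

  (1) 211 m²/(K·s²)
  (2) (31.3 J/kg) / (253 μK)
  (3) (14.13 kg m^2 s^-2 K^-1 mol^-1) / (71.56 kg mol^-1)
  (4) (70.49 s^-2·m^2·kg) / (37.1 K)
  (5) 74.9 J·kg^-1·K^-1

Dimensions:
  (1) m²·s⁻²·K⁻¹
  (2) [m²·s⁻²] / [K] = m²·s⁻²·K⁻¹
  (3) [kg·m²·s⁻²·K⁻¹·mol⁻¹] / [kg·mol⁻¹] = m²·s⁻²·K⁻¹
  (4) [kg·m²·s⁻²] / [K] = kg·m²·s⁻²·K⁻¹
  (5) J·kg⁻¹·K⁻¹ = N·m·kg⁻¹·K⁻¹ = m²·s⁻²·K⁻¹
All reduce to m²·s⁻²·K⁻¹ except (4), which is kg·m²·s⁻²·K⁻¹.

(4)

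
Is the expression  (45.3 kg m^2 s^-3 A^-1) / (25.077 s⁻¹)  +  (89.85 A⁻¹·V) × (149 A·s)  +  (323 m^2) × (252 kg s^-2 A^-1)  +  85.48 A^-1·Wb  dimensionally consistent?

No

Work out the base dimensions of each:
  (45.3 kg m^2 s^-3 A^-1) / (25.077 s⁻¹):  [kg·m²·s⁻³·A⁻¹] / [s⁻¹] = kg·m²·s⁻²·A⁻¹
  (89.85 A⁻¹·V) × (149 A·s):  [kg·m²·s⁻³·A⁻²] · [s·A] = kg·m²·s⁻²·A⁻¹
  (323 m^2) × (252 kg s^-2 A^-1):  [m²] · [kg·s⁻²·A⁻¹] = kg·m²·s⁻²·A⁻¹
  85.48 A^-1·Wb:  Wb·A⁻¹ = V·s·A⁻¹ = kg·m²·s⁻²·A⁻²
The terms do not share a single dimension (kg·m²·s⁻²·A⁻² vs kg·m²·s⁻²·A⁻¹).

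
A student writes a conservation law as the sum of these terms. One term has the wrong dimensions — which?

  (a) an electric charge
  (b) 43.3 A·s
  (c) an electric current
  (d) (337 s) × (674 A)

Work out the base dimensions of each:
  (a) [electric charge] = s·A
  (b) A·s = s·A
  (c) [electric current] = A
  (d) [s] · [A] = s·A
All reduce to s·A except (c), which is A.

(c)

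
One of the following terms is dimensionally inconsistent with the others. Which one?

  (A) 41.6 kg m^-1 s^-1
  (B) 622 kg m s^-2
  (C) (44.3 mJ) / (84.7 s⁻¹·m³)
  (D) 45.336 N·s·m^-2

In SI base units:
  (A) kg·m⁻¹·s⁻¹
  (B) kg·m·s⁻²
  (C) [kg·m²·s⁻²] / [m³·s⁻¹] = kg·m⁻¹·s⁻¹
  (D) N·s·m⁻² = kg·m·s⁻²·s·m⁻² = kg·m⁻¹·s⁻¹
All reduce to kg·m⁻¹·s⁻¹ except (B), which is kg·m·s⁻².

(B)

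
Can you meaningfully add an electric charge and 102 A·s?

In SI base units:
  an electric charge:  [electric charge] = s·A
  102 A·s:  A·s = s·A
Both are s·A, so they have the same dimensions and can be added.

Yes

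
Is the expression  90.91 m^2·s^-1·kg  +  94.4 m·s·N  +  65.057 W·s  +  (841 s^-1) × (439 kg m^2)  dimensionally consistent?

No

In SI base units:
  90.91 m^2·s^-1·kg:  kg·m²·s⁻¹
  94.4 m·s·N:  N·m·s = kg·m·s⁻²·m·s = kg·m²·s⁻¹
  65.057 W·s:  W·s = J·s⁻¹·s = kg·m²·s⁻²
  (841 s^-1) × (439 kg m^2):  [s⁻¹] · [kg·m²] = kg·m²·s⁻¹
The terms do not share a single dimension (kg·m²·s⁻² vs kg·m²·s⁻¹).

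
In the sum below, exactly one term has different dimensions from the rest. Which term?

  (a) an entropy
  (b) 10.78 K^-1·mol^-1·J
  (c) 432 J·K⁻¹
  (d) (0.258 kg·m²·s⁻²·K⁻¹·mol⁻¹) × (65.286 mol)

(b)

Dimensions:
  (a) [entropy] = kg·m²·s⁻²·K⁻¹
  (b) J·mol⁻¹·K⁻¹ = N·m·mol⁻¹·K⁻¹ = kg·m²·s⁻²·K⁻¹·mol⁻¹
  (c) J·K⁻¹ = N·m·K⁻¹ = kg·m²·s⁻²·K⁻¹
  (d) [kg·m²·s⁻²·K⁻¹·mol⁻¹] · [mol] = kg·m²·s⁻²·K⁻¹
All reduce to kg·m²·s⁻²·K⁻¹ except (b), which is kg·m²·s⁻²·K⁻¹·mol⁻¹.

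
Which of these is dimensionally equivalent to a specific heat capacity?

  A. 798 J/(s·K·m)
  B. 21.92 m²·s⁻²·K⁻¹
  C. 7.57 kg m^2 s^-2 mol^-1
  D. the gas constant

B.

Reference: [specific heat capacity] = m²·s⁻²·K⁻¹.
Each option:
  A. J·s⁻¹·m⁻¹·K⁻¹ = N·m·s⁻¹·m⁻¹·K⁻¹ = kg·m·s⁻³·K⁻¹
  B. m²·s⁻²·K⁻¹  ← same
  C. kg·m²·s⁻²·mol⁻¹
  D. [gas constant] = kg·m²·s⁻²·K⁻¹·mol⁻¹
Only B. matches m²·s⁻²·K⁻¹.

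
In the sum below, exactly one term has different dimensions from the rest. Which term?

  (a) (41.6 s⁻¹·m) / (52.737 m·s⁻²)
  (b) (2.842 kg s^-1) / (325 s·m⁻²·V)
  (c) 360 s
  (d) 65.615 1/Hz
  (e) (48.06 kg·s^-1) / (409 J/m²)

(b)

Reduce each to base SI dimensions:
  (a) [m·s⁻¹] / [m·s⁻²] = s
  (b) [kg·s⁻¹] / [kg·s⁻²·A⁻¹] = s·A
  (c) s
  (d) Hz⁻¹ = (s⁻¹)⁻¹ = s
  (e) [kg·s⁻¹] / [kg·s⁻²] = s
All reduce to s except (b), which is s·A.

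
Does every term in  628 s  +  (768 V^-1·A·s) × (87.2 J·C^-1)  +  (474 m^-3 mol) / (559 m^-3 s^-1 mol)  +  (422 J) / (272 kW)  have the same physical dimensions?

In SI base units:
  628 s:  s
  (768 V^-1·A·s) × (87.2 J·C^-1):  [kg⁻¹·m⁻²·s⁴·A²] · [kg·m²·s⁻³·A⁻¹] = s·A
  (474 m^-3 mol) / (559 m^-3 s^-1 mol):  [m⁻³·mol] / [m⁻³·s⁻¹·mol] = s
  (422 J) / (272 kW):  [kg·m²·s⁻²] / [kg·m²·s⁻³] = s
The terms do not share a single dimension (s vs s·A).

No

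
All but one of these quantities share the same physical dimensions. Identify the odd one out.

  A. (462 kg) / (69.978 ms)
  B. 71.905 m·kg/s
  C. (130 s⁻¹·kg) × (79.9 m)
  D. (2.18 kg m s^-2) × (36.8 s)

In SI base units:
  A. [kg] / [s] = kg·s⁻¹
  B. kg·m·s⁻¹
  C. [kg·s⁻¹] · [m] = kg·m·s⁻¹
  D. [kg·m·s⁻²] · [s] = kg·m·s⁻¹
All reduce to kg·m·s⁻¹ except A., which is kg·s⁻¹.

A.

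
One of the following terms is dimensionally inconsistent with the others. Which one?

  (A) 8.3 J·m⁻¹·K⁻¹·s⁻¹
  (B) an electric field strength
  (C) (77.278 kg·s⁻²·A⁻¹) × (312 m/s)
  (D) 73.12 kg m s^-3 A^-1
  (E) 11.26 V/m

(A)

Work out the base dimensions of each:
  (A) J·s⁻¹·m⁻¹·K⁻¹ = N·m·s⁻¹·m⁻¹·K⁻¹ = kg·m·s⁻³·K⁻¹
  (B) [electric field strength] = kg·m·s⁻³·A⁻¹
  (C) [kg·s⁻²·A⁻¹] · [m·s⁻¹] = kg·m·s⁻³·A⁻¹
  (D) kg·m·s⁻³·A⁻¹
  (E) V·m⁻¹ = J·C⁻¹·m⁻¹ = kg·m·s⁻³·A⁻¹
All reduce to kg·m·s⁻³·A⁻¹ except (A), which is kg·m·s⁻³·K⁻¹.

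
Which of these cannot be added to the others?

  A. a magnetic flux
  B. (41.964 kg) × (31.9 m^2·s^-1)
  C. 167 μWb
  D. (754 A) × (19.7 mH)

Dimensions:
  A. [magnetic flux] = kg·m²·s⁻²·A⁻¹
  B. [kg] · [m²·s⁻¹] = kg·m²·s⁻¹
  C. Wb = V·s = kg·m²·s⁻²·A⁻¹
  D. [A] · [kg·m²·s⁻²·A⁻²] = kg·m²·s⁻²·A⁻¹
All reduce to kg·m²·s⁻²·A⁻¹ except B., which is kg·m²·s⁻¹.

B.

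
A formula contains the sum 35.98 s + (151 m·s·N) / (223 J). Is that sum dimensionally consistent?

Expand each in SI base units:
  35.98 s:  s
  (151 m·s·N) / (223 J):  [kg·m²·s⁻¹] / [kg·m²·s⁻²] = s
Both are s, so they have the same dimensions and can be added.

Yes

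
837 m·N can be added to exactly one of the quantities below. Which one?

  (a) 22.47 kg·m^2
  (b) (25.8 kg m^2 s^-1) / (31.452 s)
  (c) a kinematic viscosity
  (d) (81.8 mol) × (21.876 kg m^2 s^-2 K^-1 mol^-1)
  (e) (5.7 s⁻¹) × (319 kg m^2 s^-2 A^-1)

(b)

Reference: N·m = kg·m·s⁻²·m = kg·m²·s⁻².
Each option:
  (a) kg·m²
  (b) [kg·m²·s⁻¹] / [s] = kg·m²·s⁻²  ← same
  (c) [kinematic viscosity] = m²·s⁻¹
  (d) [mol] · [kg·m²·s⁻²·K⁻¹·mol⁻¹] = kg·m²·s⁻²·K⁻¹
  (e) [s⁻¹] · [kg·m²·s⁻²·A⁻¹] = kg·m²·s⁻³·A⁻¹
Only (b) matches kg·m²·s⁻².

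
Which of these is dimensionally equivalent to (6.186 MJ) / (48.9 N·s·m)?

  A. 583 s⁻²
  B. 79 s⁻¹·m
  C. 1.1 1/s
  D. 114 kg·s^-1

Reference: [kg·m²·s⁻²] / [kg·m²·s⁻¹] = s⁻¹.
Each option:
  A. s⁻²
  B. m·s⁻¹
  C. s⁻¹  ← same
  D. kg·s⁻¹
Only C. matches s⁻¹.

C.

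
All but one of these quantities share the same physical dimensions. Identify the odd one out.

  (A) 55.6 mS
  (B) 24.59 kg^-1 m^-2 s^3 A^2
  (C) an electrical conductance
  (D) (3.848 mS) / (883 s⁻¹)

Work out the base dimensions of each:
  (A) S = Ω⁻¹ = kg⁻¹·m⁻²·s³·A²
  (B) kg⁻¹·m⁻²·s³·A²
  (C) [electrical conductance] = kg⁻¹·m⁻²·s³·A²
  (D) [kg⁻¹·m⁻²·s³·A²] / [s⁻¹] = kg⁻¹·m⁻²·s⁴·A²
All reduce to kg⁻¹·m⁻²·s³·A² except (D), which is kg⁻¹·m⁻²·s⁴·A².

(D)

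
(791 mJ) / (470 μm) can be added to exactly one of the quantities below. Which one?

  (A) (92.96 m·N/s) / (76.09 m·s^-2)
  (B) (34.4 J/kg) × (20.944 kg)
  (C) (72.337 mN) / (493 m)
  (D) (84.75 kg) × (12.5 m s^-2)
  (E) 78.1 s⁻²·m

Reference: [kg·m²·s⁻²] / [m] = kg·m·s⁻².
Each option:
  (A) [kg·m²·s⁻³] / [m·s⁻²] = kg·m·s⁻¹
  (B) [m²·s⁻²] · [kg] = kg·m²·s⁻²
  (C) [kg·m·s⁻²] / [m] = kg·s⁻²
  (D) [kg] · [m·s⁻²] = kg·m·s⁻²  ← same
  (E) m·s⁻²
Only (D) matches kg·m·s⁻².

(D)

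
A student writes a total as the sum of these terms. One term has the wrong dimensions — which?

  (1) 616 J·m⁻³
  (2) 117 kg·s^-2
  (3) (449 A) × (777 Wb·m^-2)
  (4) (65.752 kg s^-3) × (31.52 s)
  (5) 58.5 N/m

In SI base units:
  (1) J·m⁻³ = N·m·m⁻³ = kg·m⁻¹·s⁻²
  (2) kg·s⁻²
  (3) [A] · [kg·s⁻²·A⁻¹] = kg·s⁻²
  (4) [kg·s⁻³] · [s] = kg·s⁻²
  (5) N·m⁻¹ = kg·m·s⁻²·m⁻¹ = kg·s⁻²
All reduce to kg·s⁻² except (1), which is kg·m⁻¹·s⁻².

(1)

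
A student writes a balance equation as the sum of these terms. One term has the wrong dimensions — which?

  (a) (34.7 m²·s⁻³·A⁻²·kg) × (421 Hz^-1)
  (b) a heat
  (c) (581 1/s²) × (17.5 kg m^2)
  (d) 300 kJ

Expand each in SI base units:
  (a) [kg·m²·s⁻³·A⁻²] · [s] = kg·m²·s⁻²·A⁻²
  (b) [heat] = kg·m²·s⁻²
  (c) [s⁻²] · [kg·m²] = kg·m²·s⁻²
  (d) J = N·m = kg·m²·s⁻²
All reduce to kg·m²·s⁻² except (a), which is kg·m²·s⁻²·A⁻².

(a)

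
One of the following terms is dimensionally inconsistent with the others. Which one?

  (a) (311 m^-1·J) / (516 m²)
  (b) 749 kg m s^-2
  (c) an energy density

(b)

Expand each in SI base units:
  (a) [kg·m·s⁻²] / [m²] = kg·m⁻¹·s⁻²
  (b) kg·m·s⁻²
  (c) [energy density] = kg·m⁻¹·s⁻²
All reduce to kg·m⁻¹·s⁻² except (b), which is kg·m·s⁻².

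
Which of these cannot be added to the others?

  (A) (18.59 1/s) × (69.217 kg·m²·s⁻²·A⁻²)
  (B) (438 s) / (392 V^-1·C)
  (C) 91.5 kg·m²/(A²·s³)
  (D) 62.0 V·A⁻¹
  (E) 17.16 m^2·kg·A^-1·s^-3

(E)

Expand each in SI base units:
  (A) [s⁻¹] · [kg·m²·s⁻²·A⁻²] = kg·m²·s⁻³·A⁻²
  (B) [s] / [kg⁻¹·m⁻²·s⁴·A²] = kg·m²·s⁻³·A⁻²
  (C) kg·m²·s⁻³·A⁻²
  (D) V·A⁻¹ = J·C⁻¹·A⁻¹ = kg·m²·s⁻³·A⁻²
  (E) kg·m²·s⁻³·A⁻¹
All reduce to kg·m²·s⁻³·A⁻² except (E), which is kg·m²·s⁻³·A⁻¹.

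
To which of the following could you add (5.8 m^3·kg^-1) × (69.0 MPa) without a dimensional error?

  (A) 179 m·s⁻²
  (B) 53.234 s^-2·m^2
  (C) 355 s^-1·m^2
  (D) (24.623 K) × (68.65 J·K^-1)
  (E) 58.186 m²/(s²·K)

Reference: [kg⁻¹·m³] · [kg·m⁻¹·s⁻²] = m²·s⁻².
Each option:
  (A) m·s⁻²
  (B) m²·s⁻²  ← same
  (C) m²·s⁻¹
  (D) [K] · [kg·m²·s⁻²·K⁻¹] = kg·m²·s⁻²
  (E) m²·s⁻²·K⁻¹
Only (B) matches m²·s⁻².

(B)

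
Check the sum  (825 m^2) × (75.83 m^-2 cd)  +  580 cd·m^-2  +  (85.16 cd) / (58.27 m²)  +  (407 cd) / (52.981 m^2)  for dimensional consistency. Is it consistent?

Dimensions:
  (825 m^2) × (75.83 m^-2 cd):  [m²] · [m⁻²·cd] = cd
  580 cd·m^-2:  cd·m⁻² = m⁻²·cd
  (85.16 cd) / (58.27 m²):  [cd] / [m²] = m⁻²·cd
  (407 cd) / (52.981 m^2):  [cd] / [m²] = m⁻²·cd
The terms do not share a single dimension (cd vs m⁻²·cd).

No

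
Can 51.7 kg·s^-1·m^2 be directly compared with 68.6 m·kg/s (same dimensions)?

No

Reduce each to base SI dimensions:
  51.7 kg·s^-1·m^2:  kg·m²·s⁻¹
  68.6 m·kg/s:  kg·m·s⁻¹
kg·m²·s⁻¹ ≠ kg·m·s⁻¹, so they cannot be added.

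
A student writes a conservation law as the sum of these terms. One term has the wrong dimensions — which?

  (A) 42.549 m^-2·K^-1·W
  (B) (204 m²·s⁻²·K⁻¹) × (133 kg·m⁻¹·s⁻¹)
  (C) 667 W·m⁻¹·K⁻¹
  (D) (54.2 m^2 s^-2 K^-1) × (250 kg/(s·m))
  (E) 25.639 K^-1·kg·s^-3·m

(A)

Expand each in SI base units:
  (A) W·m⁻²·K⁻¹ = J·s⁻¹·m⁻²·K⁻¹ = kg·s⁻³·K⁻¹
  (B) [m²·s⁻²·K⁻¹] · [kg·m⁻¹·s⁻¹] = kg·m·s⁻³·K⁻¹
  (C) W·m⁻¹·K⁻¹ = J·s⁻¹·m⁻¹·K⁻¹ = kg·m·s⁻³·K⁻¹
  (D) [m²·s⁻²·K⁻¹] · [kg·m⁻¹·s⁻¹] = kg·m·s⁻³·K⁻¹
  (E) kg·m·s⁻³·K⁻¹
All reduce to kg·m·s⁻³·K⁻¹ except (A), which is kg·s⁻³·K⁻¹.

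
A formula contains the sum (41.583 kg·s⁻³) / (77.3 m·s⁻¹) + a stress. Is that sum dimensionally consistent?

Work out the base dimensions of each:
  (41.583 kg·s⁻³) / (77.3 m·s⁻¹):  [kg·s⁻³] / [m·s⁻¹] = kg·m⁻¹·s⁻²
  a stress:  [stress] = kg·m⁻¹·s⁻²
Both are kg·m⁻¹·s⁻², so they have the same dimensions and can be added.

Yes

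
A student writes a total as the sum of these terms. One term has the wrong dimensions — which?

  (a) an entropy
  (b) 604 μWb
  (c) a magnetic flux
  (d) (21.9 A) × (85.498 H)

(a)

Dimensions:
  (a) [entropy] = kg·m²·s⁻²·K⁻¹
  (b) Wb = V·s = kg·m²·s⁻²·A⁻¹
  (c) [magnetic flux] = kg·m²·s⁻²·A⁻¹
  (d) [A] · [kg·m²·s⁻²·A⁻²] = kg·m²·s⁻²·A⁻¹
All reduce to kg·m²·s⁻²·A⁻¹ except (a), which is kg·m²·s⁻²·K⁻¹.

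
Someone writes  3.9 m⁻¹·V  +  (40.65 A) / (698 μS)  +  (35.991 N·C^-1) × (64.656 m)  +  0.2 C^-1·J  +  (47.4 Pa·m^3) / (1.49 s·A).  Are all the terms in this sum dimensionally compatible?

No

Work out the base dimensions of each:
  3.9 m⁻¹·V:  V·m⁻¹ = J·C⁻¹·m⁻¹ = kg·m·s⁻³·A⁻¹
  (40.65 A) / (698 μS):  [A] / [kg⁻¹·m⁻²·s³·A²] = kg·m²·s⁻³·A⁻¹
  (35.991 N·C^-1) × (64.656 m):  [kg·m·s⁻³·A⁻¹] · [m] = kg·m²·s⁻³·A⁻¹
  0.2 C^-1·J:  J·C⁻¹ = N·m·(s·A)⁻¹ = kg·m²·s⁻³·A⁻¹
  (47.4 Pa·m^3) / (1.49 s·A):  [kg·m²·s⁻²] / [s·A] = kg·m²·s⁻³·A⁻¹
The terms do not share a single dimension (kg·m²·s⁻³·A⁻¹ vs kg·m·s⁻³·A⁻¹).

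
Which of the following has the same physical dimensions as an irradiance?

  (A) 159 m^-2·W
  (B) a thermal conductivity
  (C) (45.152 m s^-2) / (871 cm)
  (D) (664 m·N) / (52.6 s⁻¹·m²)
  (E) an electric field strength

Reference: [irradiance] = kg·s⁻³.
Each option:
  (A) W·m⁻² = J·s⁻¹·m⁻² = kg·s⁻³  ← same
  (B) [thermal conductivity] = kg·m·s⁻³·K⁻¹
  (C) [m·s⁻²] / [m] = s⁻²
  (D) [kg·m²·s⁻²] / [m²·s⁻¹] = kg·s⁻¹
  (E) [electric field strength] = kg·m·s⁻³·A⁻¹
Only (A) matches kg·s⁻³.

(A)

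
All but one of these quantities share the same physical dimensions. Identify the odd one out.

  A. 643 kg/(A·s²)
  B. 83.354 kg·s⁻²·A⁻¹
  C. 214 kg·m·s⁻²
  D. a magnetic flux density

Expand each in SI base units:
  A. kg·s⁻²·A⁻¹
  B. kg·s⁻²·A⁻¹
  C. kg·m·s⁻²
  D. [magnetic flux density] = kg·s⁻²·A⁻¹
All reduce to kg·s⁻²·A⁻¹ except C., which is kg·m·s⁻².

C.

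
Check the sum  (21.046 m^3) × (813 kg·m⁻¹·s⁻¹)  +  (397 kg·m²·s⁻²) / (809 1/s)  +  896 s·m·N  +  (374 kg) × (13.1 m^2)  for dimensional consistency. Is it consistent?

Expand each in SI base units:
  (21.046 m^3) × (813 kg·m⁻¹·s⁻¹):  [m³] · [kg·m⁻¹·s⁻¹] = kg·m²·s⁻¹
  (397 kg·m²·s⁻²) / (809 1/s):  [kg·m²·s⁻²] / [s⁻¹] = kg·m²·s⁻¹
  896 s·m·N:  N·m·s = kg·m·s⁻²·m·s = kg·m²·s⁻¹
  (374 kg) × (13.1 m^2):  [kg] · [m²] = kg·m²
The terms do not share a single dimension (kg·m² vs kg·m²·s⁻¹).

No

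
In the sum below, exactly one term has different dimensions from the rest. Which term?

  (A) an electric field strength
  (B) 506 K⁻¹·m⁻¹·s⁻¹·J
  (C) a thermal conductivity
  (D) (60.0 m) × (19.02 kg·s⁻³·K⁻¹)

(A)

In SI base units:
  (A) [electric field strength] = kg·m·s⁻³·A⁻¹
  (B) J·s⁻¹·m⁻¹·K⁻¹ = N·m·s⁻¹·m⁻¹·K⁻¹ = kg·m·s⁻³·K⁻¹
  (C) [thermal conductivity] = kg·m·s⁻³·K⁻¹
  (D) [m] · [kg·s⁻³·K⁻¹] = kg·m·s⁻³·K⁻¹
All reduce to kg·m·s⁻³·K⁻¹ except (A), which is kg·m·s⁻³·A⁻¹.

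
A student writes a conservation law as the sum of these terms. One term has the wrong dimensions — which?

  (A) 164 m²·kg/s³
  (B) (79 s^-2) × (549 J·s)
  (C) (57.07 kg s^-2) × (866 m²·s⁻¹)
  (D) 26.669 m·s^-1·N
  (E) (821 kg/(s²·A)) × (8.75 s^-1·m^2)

Expand each in SI base units:
  (A) kg·m²·s⁻³
  (B) [s⁻²] · [kg·m²·s⁻¹] = kg·m²·s⁻³
  (C) [kg·s⁻²] · [m²·s⁻¹] = kg·m²·s⁻³
  (D) N·m·s⁻¹ = kg·m·s⁻²·m·s⁻¹ = kg·m²·s⁻³
  (E) [kg·s⁻²·A⁻¹] · [m²·s⁻¹] = kg·m²·s⁻³·A⁻¹
All reduce to kg·m²·s⁻³ except (E), which is kg·m²·s⁻³·A⁻¹.

(E)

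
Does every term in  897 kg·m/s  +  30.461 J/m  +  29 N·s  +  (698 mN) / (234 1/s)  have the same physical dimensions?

No

Expand each in SI base units:
  897 kg·m/s:  kg·m·s⁻¹
  30.461 J/m:  J·m⁻¹ = N·m·m⁻¹ = kg·m·s⁻²
  29 N·s:  N·s = kg·m·s⁻²·s = kg·m·s⁻¹
  (698 mN) / (234 1/s):  [kg·m·s⁻²] / [s⁻¹] = kg·m·s⁻¹
The terms do not share a single dimension (kg·m·s⁻² vs kg·m·s⁻¹).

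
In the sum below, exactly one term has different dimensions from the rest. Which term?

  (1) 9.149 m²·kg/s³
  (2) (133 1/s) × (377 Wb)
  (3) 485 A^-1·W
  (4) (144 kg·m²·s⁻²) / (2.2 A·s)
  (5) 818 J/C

(1)

Dimensions:
  (1) kg·m²·s⁻³
  (2) [s⁻¹] · [kg·m²·s⁻²·A⁻¹] = kg·m²·s⁻³·A⁻¹
  (3) W·A⁻¹ = J·s⁻¹·A⁻¹ = kg·m²·s⁻³·A⁻¹
  (4) [kg·m²·s⁻²] / [s·A] = kg·m²·s⁻³·A⁻¹
  (5) J·C⁻¹ = N·m·(s·A)⁻¹ = kg·m²·s⁻³·A⁻¹
All reduce to kg·m²·s⁻³·A⁻¹ except (1), which is kg·m²·s⁻³.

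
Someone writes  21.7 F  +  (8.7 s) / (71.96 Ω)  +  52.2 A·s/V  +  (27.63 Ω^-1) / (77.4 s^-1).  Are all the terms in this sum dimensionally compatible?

Dimensions:
  21.7 F:  F = C·V⁻¹ = kg⁻¹·m⁻²·s⁴·A²
  (8.7 s) / (71.96 Ω):  [s] / [kg·m²·s⁻³·A⁻²] = kg⁻¹·m⁻²·s⁴·A²
  52.2 A·s/V:  A·s·V⁻¹ = A·s·(J·C⁻¹)⁻¹ = kg⁻¹·m⁻²·s⁴·A²
  (27.63 Ω^-1) / (77.4 s^-1):  [kg⁻¹·m⁻²·s³·A²] / [s⁻¹] = kg⁻¹·m⁻²·s⁴·A²
Every term reduces to kg⁻¹·m⁻²·s⁴·A².

Yes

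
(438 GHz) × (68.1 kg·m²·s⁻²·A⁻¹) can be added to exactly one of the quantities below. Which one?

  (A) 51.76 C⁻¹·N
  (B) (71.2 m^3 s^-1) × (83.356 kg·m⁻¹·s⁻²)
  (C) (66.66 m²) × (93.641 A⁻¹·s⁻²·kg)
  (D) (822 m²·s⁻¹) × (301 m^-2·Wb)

(D)

Reference: [s⁻¹] · [kg·m²·s⁻²·A⁻¹] = kg·m²·s⁻³·A⁻¹.
Each option:
  (A) N·C⁻¹ = kg·m·s⁻²·(s·A)⁻¹ = kg·m·s⁻³·A⁻¹
  (B) [m³·s⁻¹] · [kg·m⁻¹·s⁻²] = kg·m²·s⁻³
  (C) [m²] · [kg·s⁻²·A⁻¹] = kg·m²·s⁻²·A⁻¹
  (D) [m²·s⁻¹] · [kg·s⁻²·A⁻¹] = kg·m²·s⁻³·A⁻¹  ← same
Only (D) matches kg·m²·s⁻³·A⁻¹.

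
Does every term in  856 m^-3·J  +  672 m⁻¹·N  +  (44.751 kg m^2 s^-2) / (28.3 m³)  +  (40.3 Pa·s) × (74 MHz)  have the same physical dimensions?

Expand each in SI base units:
  856 m^-3·J:  J·m⁻³ = N·m·m⁻³ = kg·m⁻¹·s⁻²
  672 m⁻¹·N:  N·m⁻¹ = kg·m·s⁻²·m⁻¹ = kg·s⁻²
  (44.751 kg m^2 s^-2) / (28.3 m³):  [kg·m²·s⁻²] / [m³] = kg·m⁻¹·s⁻²
  (40.3 Pa·s) × (74 MHz):  [kg·m⁻¹·s⁻¹] · [s⁻¹] = kg·m⁻¹·s⁻²
The terms do not share a single dimension (kg·m⁻¹·s⁻² vs kg·s⁻²).

No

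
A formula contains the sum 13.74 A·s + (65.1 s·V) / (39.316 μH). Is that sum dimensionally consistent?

No

Reduce each to base SI dimensions:
  13.74 A·s:  A·s = s·A
  (65.1 s·V) / (39.316 μH):  [kg·m²·s⁻²·A⁻¹] / [kg·m²·s⁻²·A⁻²] = A
s·A ≠ A, so they cannot be added.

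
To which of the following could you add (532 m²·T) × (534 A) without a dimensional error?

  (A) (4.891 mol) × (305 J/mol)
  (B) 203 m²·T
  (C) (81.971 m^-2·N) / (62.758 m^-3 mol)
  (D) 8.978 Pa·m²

(A)

Reference: [kg·m²·s⁻²·A⁻¹] · [A] = kg·m²·s⁻².
Each option:
  (A) [mol] · [kg·m²·s⁻²·mol⁻¹] = kg·m²·s⁻²  ← same
  (B) T·m² = Wb·m⁻²·m² = kg·m²·s⁻²·A⁻¹
  (C) [kg·m⁻¹·s⁻²] / [m⁻³·mol] = kg·m²·s⁻²·mol⁻¹
  (D) Pa·m² = N·m⁻²·m² = kg·m·s⁻²
Only (A) matches kg·m²·s⁻².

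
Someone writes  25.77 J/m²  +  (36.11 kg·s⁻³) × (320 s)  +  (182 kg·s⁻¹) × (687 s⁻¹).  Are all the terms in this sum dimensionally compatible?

Yes

Expand each in SI base units:
  25.77 J/m²:  J·m⁻² = N·m·m⁻² = kg·s⁻²
  (36.11 kg·s⁻³) × (320 s):  [kg·s⁻³] · [s] = kg·s⁻²
  (182 kg·s⁻¹) × (687 s⁻¹):  [kg·s⁻¹] · [s⁻¹] = kg·s⁻²
Every term reduces to kg·s⁻².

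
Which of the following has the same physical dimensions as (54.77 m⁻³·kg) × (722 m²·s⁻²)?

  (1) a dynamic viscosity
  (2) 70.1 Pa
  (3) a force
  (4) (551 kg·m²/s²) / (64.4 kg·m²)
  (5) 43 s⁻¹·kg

(2)

Reference: [kg·m⁻³] · [m²·s⁻²] = kg·m⁻¹·s⁻².
Each option:
  (1) [dynamic viscosity] = kg·m⁻¹·s⁻¹
  (2) Pa = N·m⁻² = kg·m⁻¹·s⁻²  ← same
  (3) [force] = kg·m·s⁻²
  (4) [kg·m²·s⁻²] / [kg·m²] = s⁻²
  (5) kg·s⁻¹
Only (2) matches kg·m⁻¹·s⁻².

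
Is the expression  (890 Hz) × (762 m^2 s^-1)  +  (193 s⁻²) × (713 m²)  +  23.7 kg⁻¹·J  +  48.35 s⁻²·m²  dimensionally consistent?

Yes

Dimensions:
  (890 Hz) × (762 m^2 s^-1):  [s⁻¹] · [m²·s⁻¹] = m²·s⁻²
  (193 s⁻²) × (713 m²):  [s⁻²] · [m²] = m²·s⁻²
  23.7 kg⁻¹·J:  J·kg⁻¹ = N·m·kg⁻¹ = m²·s⁻²
  48.35 s⁻²·m²:  m²·s⁻²
Every term reduces to m²·s⁻².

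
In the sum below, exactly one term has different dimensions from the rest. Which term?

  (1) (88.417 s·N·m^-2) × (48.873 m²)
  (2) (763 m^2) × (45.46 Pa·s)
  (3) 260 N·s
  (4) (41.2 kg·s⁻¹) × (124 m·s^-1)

(4)

In SI base units:
  (1) [kg·m⁻¹·s⁻¹] · [m²] = kg·m·s⁻¹
  (2) [m²] · [kg·m⁻¹·s⁻¹] = kg·m·s⁻¹
  (3) N·s = kg·m·s⁻²·s = kg·m·s⁻¹
  (4) [kg·s⁻¹] · [m·s⁻¹] = kg·m·s⁻²
All reduce to kg·m·s⁻¹ except (4), which is kg·m·s⁻².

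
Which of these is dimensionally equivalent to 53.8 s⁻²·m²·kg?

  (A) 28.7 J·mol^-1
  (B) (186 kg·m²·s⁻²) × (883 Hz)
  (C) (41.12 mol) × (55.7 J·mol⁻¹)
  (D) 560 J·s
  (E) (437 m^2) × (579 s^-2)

(C)

Reference: kg·m²·s⁻².
Each option:
  (A) J·mol⁻¹ = N·m·mol⁻¹ = kg·m²·s⁻²·mol⁻¹
  (B) [kg·m²·s⁻²] · [s⁻¹] = kg·m²·s⁻³
  (C) [mol] · [kg·m²·s⁻²·mol⁻¹] = kg·m²·s⁻²  ← same
  (D) J·s = N·m·s = kg·m²·s⁻¹
  (E) [m²] · [s⁻²] = m²·s⁻²
Only (C) matches kg·m²·s⁻².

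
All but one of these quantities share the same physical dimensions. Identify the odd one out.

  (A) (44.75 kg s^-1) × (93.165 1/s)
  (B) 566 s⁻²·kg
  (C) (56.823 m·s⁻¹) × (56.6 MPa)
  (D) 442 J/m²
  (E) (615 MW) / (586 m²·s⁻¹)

In SI base units:
  (A) [kg·s⁻¹] · [s⁻¹] = kg·s⁻²
  (B) kg·s⁻²
  (C) [m·s⁻¹] · [kg·m⁻¹·s⁻²] = kg·s⁻³
  (D) J·m⁻² = N·m·m⁻² = kg·s⁻²
  (E) [kg·m²·s⁻³] / [m²·s⁻¹] = kg·s⁻²
All reduce to kg·s⁻² except (C), which is kg·s⁻³.

(C)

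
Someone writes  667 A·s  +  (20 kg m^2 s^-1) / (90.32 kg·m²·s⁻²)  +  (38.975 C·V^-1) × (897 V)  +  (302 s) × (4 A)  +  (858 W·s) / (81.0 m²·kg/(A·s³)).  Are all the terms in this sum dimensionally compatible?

Reduce each to base SI dimensions:
  667 A·s:  A·s = s·A
  (20 kg m^2 s^-1) / (90.32 kg·m²·s⁻²):  [kg·m²·s⁻¹] / [kg·m²·s⁻²] = s
  (38.975 C·V^-1) × (897 V):  [kg⁻¹·m⁻²·s⁴·A²] · [kg·m²·s⁻³·A⁻¹] = s·A
  (302 s) × (4 A):  [s] · [A] = s·A
  (858 W·s) / (81.0 m²·kg/(A·s³)):  [kg·m²·s⁻²] / [kg·m²·s⁻³·A⁻¹] = s·A
The terms do not share a single dimension (s vs s·A).

No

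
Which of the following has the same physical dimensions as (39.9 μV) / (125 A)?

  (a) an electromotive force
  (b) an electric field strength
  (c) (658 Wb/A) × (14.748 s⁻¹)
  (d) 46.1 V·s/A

(c)

Reference: [kg·m²·s⁻³·A⁻¹] / [A] = kg·m²·s⁻³·A⁻².
Each option:
  (a) [electromotive force] = kg·m²·s⁻³·A⁻¹
  (b) [electric field strength] = kg·m·s⁻³·A⁻¹
  (c) [kg·m²·s⁻²·A⁻²] · [s⁻¹] = kg·m²·s⁻³·A⁻²  ← same
  (d) V·s·A⁻¹ = J·C⁻¹·s·A⁻¹ = kg·m²·s⁻²·A⁻²
Only (c) matches kg·m²·s⁻³·A⁻².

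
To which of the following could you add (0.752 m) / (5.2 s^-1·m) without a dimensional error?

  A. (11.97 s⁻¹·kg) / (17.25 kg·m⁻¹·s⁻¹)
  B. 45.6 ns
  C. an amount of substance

B.

Reference: [m] / [m·s⁻¹] = s.
Each option:
  A. [kg·s⁻¹] / [kg·m⁻¹·s⁻¹] = m
  B. s  ← same
  C. [amount of substance] = mol
Only B. matches s.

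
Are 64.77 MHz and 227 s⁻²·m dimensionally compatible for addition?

No

Reduce each to base SI dimensions:
  64.77 MHz:  Hz = s⁻¹
  227 s⁻²·m:  m·s⁻²
s⁻¹ ≠ m·s⁻², so they cannot be added.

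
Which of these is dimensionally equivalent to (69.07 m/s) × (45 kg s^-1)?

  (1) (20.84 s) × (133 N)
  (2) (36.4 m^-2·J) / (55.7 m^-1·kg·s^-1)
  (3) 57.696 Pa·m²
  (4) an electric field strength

Reference: [m·s⁻¹] · [kg·s⁻¹] = kg·m·s⁻².
Each option:
  (1) [s] · [kg·m·s⁻²] = kg·m·s⁻¹
  (2) [kg·s⁻²] / [kg·m⁻¹·s⁻¹] = m·s⁻¹
  (3) Pa·m² = N·m⁻²·m² = kg·m·s⁻²  ← same
  (4) [electric field strength] = kg·m·s⁻³·A⁻¹
Only (3) matches kg·m·s⁻².

(3)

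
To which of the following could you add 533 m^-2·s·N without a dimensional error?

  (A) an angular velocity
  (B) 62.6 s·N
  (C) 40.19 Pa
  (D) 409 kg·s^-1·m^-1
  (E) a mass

(D)

Reference: N·s·m⁻² = kg·m·s⁻²·s·m⁻² = kg·m⁻¹·s⁻¹.
Each option:
  (A) [angular velocity] = s⁻¹
  (B) N·s = kg·m·s⁻²·s = kg·m·s⁻¹
  (C) Pa = N·m⁻² = kg·m⁻¹·s⁻²
  (D) kg·m⁻¹·s⁻¹  ← same
  (E) [mass] = kg
Only (D) matches kg·m⁻¹·s⁻¹.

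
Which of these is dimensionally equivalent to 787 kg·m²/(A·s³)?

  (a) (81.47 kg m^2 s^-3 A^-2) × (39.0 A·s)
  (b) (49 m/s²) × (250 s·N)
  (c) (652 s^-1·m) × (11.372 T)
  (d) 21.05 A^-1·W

(d)

Reference: kg·m²·s⁻³·A⁻¹.
Each option:
  (a) [kg·m²·s⁻³·A⁻²] · [s·A] = kg·m²·s⁻²·A⁻¹
  (b) [m·s⁻²] · [kg·m·s⁻¹] = kg·m²·s⁻³
  (c) [m·s⁻¹] · [kg·s⁻²·A⁻¹] = kg·m·s⁻³·A⁻¹
  (d) W·A⁻¹ = J·s⁻¹·A⁻¹ = kg·m²·s⁻³·A⁻¹  ← same
Only (d) matches kg·m²·s⁻³·A⁻¹.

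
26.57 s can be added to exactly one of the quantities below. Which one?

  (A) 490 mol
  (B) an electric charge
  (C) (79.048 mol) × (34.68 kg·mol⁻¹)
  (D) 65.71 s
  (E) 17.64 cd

(D)

Reference: s.
Each option:
  (A) mol
  (B) [electric charge] = s·A
  (C) [mol] · [kg·mol⁻¹] = kg
  (D) s  ← same
  (E) cd
Only (D) matches s.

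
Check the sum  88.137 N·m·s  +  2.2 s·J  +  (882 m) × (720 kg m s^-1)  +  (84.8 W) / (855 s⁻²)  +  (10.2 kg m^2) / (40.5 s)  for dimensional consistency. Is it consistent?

Work out the base dimensions of each:
  88.137 N·m·s:  N·m·s = kg·m·s⁻²·m·s = kg·m²·s⁻¹
  2.2 s·J:  J·s = N·m·s = kg·m²·s⁻¹
  (882 m) × (720 kg m s^-1):  [m] · [kg·m·s⁻¹] = kg·m²·s⁻¹
  (84.8 W) / (855 s⁻²):  [kg·m²·s⁻³] / [s⁻²] = kg·m²·s⁻¹
  (10.2 kg m^2) / (40.5 s):  [kg·m²] / [s] = kg·m²·s⁻¹
Every term reduces to kg·m²·s⁻¹.

Yes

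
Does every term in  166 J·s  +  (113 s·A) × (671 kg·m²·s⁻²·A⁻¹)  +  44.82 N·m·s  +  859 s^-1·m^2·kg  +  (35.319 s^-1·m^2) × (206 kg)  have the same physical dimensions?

Expand each in SI base units:
  166 J·s:  J·s = N·m·s = kg·m²·s⁻¹
  (113 s·A) × (671 kg·m²·s⁻²·A⁻¹):  [s·A] · [kg·m²·s⁻²·A⁻¹] = kg·m²·s⁻¹
  44.82 N·m·s:  N·m·s = kg·m·s⁻²·m·s = kg·m²·s⁻¹
  859 s^-1·m^2·kg:  kg·m²·s⁻¹
  (35.319 s^-1·m^2) × (206 kg):  [m²·s⁻¹] · [kg] = kg·m²·s⁻¹
Every term reduces to kg·m²·s⁻¹.

Yes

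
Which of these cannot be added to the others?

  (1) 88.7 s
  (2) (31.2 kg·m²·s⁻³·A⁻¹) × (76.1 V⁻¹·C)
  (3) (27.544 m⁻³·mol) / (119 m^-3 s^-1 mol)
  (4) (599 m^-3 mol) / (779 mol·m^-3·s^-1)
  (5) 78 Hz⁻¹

(2)

Work out the base dimensions of each:
  (1) s
  (2) [kg·m²·s⁻³·A⁻¹] · [kg⁻¹·m⁻²·s⁴·A²] = s·A
  (3) [m⁻³·mol] / [m⁻³·s⁻¹·mol] = s
  (4) [m⁻³·mol] / [m⁻³·s⁻¹·mol] = s
  (5) Hz⁻¹ = (s⁻¹)⁻¹ = s
All reduce to s except (2), which is s·A.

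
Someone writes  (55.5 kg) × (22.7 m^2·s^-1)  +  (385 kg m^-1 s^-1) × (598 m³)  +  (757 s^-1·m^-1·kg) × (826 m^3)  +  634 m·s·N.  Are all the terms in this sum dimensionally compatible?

Expand each in SI base units:
  (55.5 kg) × (22.7 m^2·s^-1):  [kg] · [m²·s⁻¹] = kg·m²·s⁻¹
  (385 kg m^-1 s^-1) × (598 m³):  [kg·m⁻¹·s⁻¹] · [m³] = kg·m²·s⁻¹
  (757 s^-1·m^-1·kg) × (826 m^3):  [kg·m⁻¹·s⁻¹] · [m³] = kg·m²·s⁻¹
  634 m·s·N:  N·m·s = kg·m·s⁻²·m·s = kg·m²·s⁻¹
Every term reduces to kg·m²·s⁻¹.

Yes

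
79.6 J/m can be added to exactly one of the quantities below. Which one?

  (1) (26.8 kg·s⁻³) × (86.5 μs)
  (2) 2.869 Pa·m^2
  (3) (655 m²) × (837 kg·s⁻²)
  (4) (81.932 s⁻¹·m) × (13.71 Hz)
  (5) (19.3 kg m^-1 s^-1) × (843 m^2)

(2)

Reference: J·m⁻¹ = N·m·m⁻¹ = kg·m·s⁻².
Each option:
  (1) [kg·s⁻³] · [s] = kg·s⁻²
  (2) Pa·m² = N·m⁻²·m² = kg·m·s⁻²  ← same
  (3) [m²] · [kg·s⁻²] = kg·m²·s⁻²
  (4) [m·s⁻¹] · [s⁻¹] = m·s⁻²
  (5) [kg·m⁻¹·s⁻¹] · [m²] = kg·m·s⁻¹
Only (2) matches kg·m·s⁻².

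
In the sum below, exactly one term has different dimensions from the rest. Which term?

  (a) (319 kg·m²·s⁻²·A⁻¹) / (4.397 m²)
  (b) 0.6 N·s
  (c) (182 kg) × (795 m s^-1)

Reduce each to base SI dimensions:
  (a) [kg·m²·s⁻²·A⁻¹] / [m²] = kg·s⁻²·A⁻¹
  (b) N·s = kg·m·s⁻²·s = kg·m·s⁻¹
  (c) [kg] · [m·s⁻¹] = kg·m·s⁻¹
All reduce to kg·m·s⁻¹ except (a), which is kg·s⁻²·A⁻¹.

(a)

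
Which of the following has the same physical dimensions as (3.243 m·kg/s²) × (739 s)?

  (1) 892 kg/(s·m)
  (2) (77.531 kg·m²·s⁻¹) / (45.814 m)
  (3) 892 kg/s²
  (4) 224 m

(2)

Reference: [kg·m·s⁻²] · [s] = kg·m·s⁻¹.
Each option:
  (1) kg·m⁻¹·s⁻¹
  (2) [kg·m²·s⁻¹] / [m] = kg·m·s⁻¹  ← same
  (3) kg·s⁻²
  (4) m
Only (2) matches kg·m·s⁻¹.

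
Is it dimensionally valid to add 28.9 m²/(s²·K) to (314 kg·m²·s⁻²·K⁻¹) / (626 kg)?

Expand each in SI base units:
  28.9 m²/(s²·K):  m²·s⁻²·K⁻¹
  (314 kg·m²·s⁻²·K⁻¹) / (626 kg):  [kg·m²·s⁻²·K⁻¹] / [kg] = m²·s⁻²·K⁻¹
Both are m²·s⁻²·K⁻¹, so they have the same dimensions and can be added.

Yes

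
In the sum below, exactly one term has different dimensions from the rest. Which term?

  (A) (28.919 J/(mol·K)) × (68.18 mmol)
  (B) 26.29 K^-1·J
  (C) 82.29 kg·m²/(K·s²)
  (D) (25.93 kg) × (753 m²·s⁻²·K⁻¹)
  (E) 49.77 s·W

(E)

Work out the base dimensions of each:
  (A) [kg·m²·s⁻²·K⁻¹·mol⁻¹] · [mol] = kg·m²·s⁻²·K⁻¹
  (B) J·K⁻¹ = N·m·K⁻¹ = kg·m²·s⁻²·K⁻¹
  (C) kg·m²·s⁻²·K⁻¹
  (D) [kg] · [m²·s⁻²·K⁻¹] = kg·m²·s⁻²·K⁻¹
  (E) W·s = J·s⁻¹·s = kg·m²·s⁻²
All reduce to kg·m²·s⁻²·K⁻¹ except (E), which is kg·m²·s⁻².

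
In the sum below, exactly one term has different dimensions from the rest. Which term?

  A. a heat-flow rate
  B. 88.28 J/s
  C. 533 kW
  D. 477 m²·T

D.

Expand each in SI base units:
  A. [heat-flow rate] = kg·m²·s⁻³
  B. J·s⁻¹ = N·m·s⁻¹ = kg·m²·s⁻³
  C. W = J·s⁻¹ = kg·m²·s⁻³
  D. T·m² = Wb·m⁻²·m² = kg·m²·s⁻²·A⁻¹
All reduce to kg·m²·s⁻³ except D., which is kg·m²·s⁻²·A⁻¹.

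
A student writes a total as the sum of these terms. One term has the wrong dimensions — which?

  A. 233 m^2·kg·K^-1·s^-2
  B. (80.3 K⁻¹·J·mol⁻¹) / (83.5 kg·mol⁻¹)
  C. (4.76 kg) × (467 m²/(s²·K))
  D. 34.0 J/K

In SI base units:
  A. kg·m²·s⁻²·K⁻¹
  B. [kg·m²·s⁻²·K⁻¹·mol⁻¹] / [kg·mol⁻¹] = m²·s⁻²·K⁻¹
  C. [kg] · [m²·s⁻²·K⁻¹] = kg·m²·s⁻²·K⁻¹
  D. J·K⁻¹ = N·m·K⁻¹ = kg·m²·s⁻²·K⁻¹
All reduce to kg·m²·s⁻²·K⁻¹ except B., which is m²·s⁻²·K⁻¹.

B.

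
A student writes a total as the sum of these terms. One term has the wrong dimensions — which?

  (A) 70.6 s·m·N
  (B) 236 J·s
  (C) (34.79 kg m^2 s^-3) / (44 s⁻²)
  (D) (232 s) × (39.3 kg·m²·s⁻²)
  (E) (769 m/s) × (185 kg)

Work out the base dimensions of each:
  (A) N·m·s = kg·m·s⁻²·m·s = kg·m²·s⁻¹
  (B) J·s = N·m·s = kg·m²·s⁻¹
  (C) [kg·m²·s⁻³] / [s⁻²] = kg·m²·s⁻¹
  (D) [s] · [kg·m²·s⁻²] = kg·m²·s⁻¹
  (E) [m·s⁻¹] · [kg] = kg·m·s⁻¹
All reduce to kg·m²·s⁻¹ except (E), which is kg·m·s⁻¹.

(E)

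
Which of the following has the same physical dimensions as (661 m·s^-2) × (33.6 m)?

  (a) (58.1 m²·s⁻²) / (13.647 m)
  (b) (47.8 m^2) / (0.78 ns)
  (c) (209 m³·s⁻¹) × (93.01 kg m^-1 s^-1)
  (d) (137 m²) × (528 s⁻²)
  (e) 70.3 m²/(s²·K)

(d)

Reference: [m·s⁻²] · [m] = m²·s⁻².
Each option:
  (a) [m²·s⁻²] / [m] = m·s⁻²
  (b) [m²] / [s] = m²·s⁻¹
  (c) [m³·s⁻¹] · [kg·m⁻¹·s⁻¹] = kg·m²·s⁻²
  (d) [m²] · [s⁻²] = m²·s⁻²  ← same
  (e) m²·s⁻²·K⁻¹
Only (d) matches m²·s⁻².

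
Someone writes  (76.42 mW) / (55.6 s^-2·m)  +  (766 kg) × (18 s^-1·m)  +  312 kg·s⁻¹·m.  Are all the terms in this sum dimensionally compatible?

In SI base units:
  (76.42 mW) / (55.6 s^-2·m):  [kg·m²·s⁻³] / [m·s⁻²] = kg·m·s⁻¹
  (766 kg) × (18 s^-1·m):  [kg] · [m·s⁻¹] = kg·m·s⁻¹
  312 kg·s⁻¹·m:  kg·m·s⁻¹
Every term reduces to kg·m·s⁻¹.

Yes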